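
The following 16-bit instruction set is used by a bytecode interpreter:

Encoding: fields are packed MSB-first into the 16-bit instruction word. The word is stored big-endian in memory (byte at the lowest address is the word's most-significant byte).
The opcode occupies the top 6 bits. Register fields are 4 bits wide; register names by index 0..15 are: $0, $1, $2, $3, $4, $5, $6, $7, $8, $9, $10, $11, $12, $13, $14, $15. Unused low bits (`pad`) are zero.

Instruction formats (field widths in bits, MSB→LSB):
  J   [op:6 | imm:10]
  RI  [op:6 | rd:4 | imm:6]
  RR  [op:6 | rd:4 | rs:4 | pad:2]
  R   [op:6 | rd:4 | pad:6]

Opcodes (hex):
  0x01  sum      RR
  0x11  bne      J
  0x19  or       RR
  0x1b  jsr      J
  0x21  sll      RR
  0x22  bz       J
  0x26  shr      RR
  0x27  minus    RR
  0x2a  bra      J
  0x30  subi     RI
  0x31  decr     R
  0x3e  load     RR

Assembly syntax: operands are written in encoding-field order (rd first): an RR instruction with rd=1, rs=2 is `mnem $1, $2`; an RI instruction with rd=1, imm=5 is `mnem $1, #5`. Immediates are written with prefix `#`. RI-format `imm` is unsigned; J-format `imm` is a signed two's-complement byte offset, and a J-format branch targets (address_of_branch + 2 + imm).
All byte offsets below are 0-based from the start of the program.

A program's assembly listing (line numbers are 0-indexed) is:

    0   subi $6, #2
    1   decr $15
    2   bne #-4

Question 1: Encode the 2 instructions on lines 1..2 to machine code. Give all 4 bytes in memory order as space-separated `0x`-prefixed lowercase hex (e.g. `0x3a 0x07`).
0xc7 0xc0 0x47 0xfc

L1: decr op=0x31:6|rd=15:4|pad=0:6 ⇒ 0xc7c0 ⇒ big c7 c0
L2: bne op=0x11:6|imm=-4:10 ⇒ 0x47fc ⇒ big 47 fc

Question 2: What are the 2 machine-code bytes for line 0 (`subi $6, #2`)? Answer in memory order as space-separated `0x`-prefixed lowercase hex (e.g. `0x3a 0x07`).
L0: subi op=0x30:6|rd=6:4|imm=2:6 ⇒ 0xc182 ⇒ big c1 82

0xc1 0x82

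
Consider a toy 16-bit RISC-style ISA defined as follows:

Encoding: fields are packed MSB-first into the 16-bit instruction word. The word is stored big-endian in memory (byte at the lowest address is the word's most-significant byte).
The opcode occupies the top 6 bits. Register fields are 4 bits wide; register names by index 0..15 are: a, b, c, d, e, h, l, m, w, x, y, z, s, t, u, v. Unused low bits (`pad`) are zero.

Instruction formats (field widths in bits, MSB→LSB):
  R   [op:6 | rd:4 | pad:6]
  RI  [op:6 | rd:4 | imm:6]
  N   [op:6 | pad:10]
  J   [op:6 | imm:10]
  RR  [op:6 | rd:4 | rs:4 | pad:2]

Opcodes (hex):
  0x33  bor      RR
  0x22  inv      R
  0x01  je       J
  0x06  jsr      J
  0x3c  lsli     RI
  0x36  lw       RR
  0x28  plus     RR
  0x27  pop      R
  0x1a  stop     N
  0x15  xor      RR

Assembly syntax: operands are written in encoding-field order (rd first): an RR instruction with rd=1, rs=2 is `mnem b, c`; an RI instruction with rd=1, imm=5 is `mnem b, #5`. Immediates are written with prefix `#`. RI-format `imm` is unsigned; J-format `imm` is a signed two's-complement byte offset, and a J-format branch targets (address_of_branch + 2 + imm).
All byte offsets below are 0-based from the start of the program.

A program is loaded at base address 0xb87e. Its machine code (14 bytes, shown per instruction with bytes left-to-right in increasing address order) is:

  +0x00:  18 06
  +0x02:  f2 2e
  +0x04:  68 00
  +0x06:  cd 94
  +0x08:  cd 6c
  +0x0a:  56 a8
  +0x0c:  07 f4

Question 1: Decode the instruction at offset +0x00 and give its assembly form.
jsr #6

[00] 18 06 → 0x1806
  top 6b → 0x6 → jsr [J]
  imm@[9:0]=0x6 ⇒ #6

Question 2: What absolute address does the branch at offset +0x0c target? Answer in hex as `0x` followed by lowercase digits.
0xb880

off 0x0c: read 07 f4 as big → 0x07f4
  opcode bits[15:10]=0x1: je/J
  imm: (w>>0)&0x3ff=0x3f4 (s10→-12) → #-12
  target = base 0xb87e + off 0x0c + 2 + imm -12 = 0xb880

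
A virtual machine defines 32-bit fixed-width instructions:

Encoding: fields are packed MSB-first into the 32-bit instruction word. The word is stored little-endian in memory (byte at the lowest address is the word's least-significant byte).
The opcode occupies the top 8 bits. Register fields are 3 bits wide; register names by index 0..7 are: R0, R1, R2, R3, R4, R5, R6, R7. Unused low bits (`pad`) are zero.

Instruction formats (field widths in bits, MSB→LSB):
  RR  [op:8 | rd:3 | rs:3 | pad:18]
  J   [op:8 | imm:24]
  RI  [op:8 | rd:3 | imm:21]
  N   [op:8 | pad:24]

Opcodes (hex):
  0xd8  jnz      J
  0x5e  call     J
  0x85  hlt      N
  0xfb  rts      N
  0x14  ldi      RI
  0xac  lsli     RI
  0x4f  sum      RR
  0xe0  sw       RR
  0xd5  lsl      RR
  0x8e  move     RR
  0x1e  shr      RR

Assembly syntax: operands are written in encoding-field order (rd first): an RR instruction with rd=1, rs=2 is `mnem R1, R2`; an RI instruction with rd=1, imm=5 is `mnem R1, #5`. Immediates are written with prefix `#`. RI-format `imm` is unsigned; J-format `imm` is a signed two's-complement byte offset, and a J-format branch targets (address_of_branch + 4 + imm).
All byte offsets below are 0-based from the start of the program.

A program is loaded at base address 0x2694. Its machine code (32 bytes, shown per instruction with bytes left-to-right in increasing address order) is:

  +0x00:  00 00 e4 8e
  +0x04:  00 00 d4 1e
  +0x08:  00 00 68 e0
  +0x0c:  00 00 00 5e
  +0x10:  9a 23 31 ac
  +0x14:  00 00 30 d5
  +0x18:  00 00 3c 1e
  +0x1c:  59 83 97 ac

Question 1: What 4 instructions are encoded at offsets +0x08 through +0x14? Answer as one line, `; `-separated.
off 0x08: read 00 00 68 e0 as little → 0xe0680000
  opcode bits[31:24]=0xe0: sw/RR
  rd: (w>>21)&0x7=0x3 → R3
  rs: (w>>18)&0x7=0x2 → R2
off 0x0c: read 00 00 00 5e as little → 0x5e000000
  opcode bits[31:24]=0x5e: call/J
  imm: (w>>0)&0xffffff=0x0 → #0
off 0x10: read 9a 23 31 ac as little → 0xac31239a
  opcode bits[31:24]=0xac: lsli/RI
  rd: (w>>21)&0x7=0x1 → R1
  imm: (w>>0)&0x1fffff=0x11239a → #1123226
off 0x14: read 00 00 30 d5 as little → 0xd5300000
  opcode bits[31:24]=0xd5: lsl/RR
  rd: (w>>21)&0x7=0x1 → R1
  rs: (w>>18)&0x7=0x4 → R4

sw R3, R2; call #0; lsli R1, #1123226; lsl R1, R4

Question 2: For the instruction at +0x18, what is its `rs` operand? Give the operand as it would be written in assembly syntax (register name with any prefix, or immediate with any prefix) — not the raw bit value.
[18] 00 00 3c 1e → 0x1e3c0000
  op=0x1e3c0000>>24=0x1e ⇒ shr (RR)
  [23:21] rd=1 = R1
  [20:18] rs=7 = R7

R7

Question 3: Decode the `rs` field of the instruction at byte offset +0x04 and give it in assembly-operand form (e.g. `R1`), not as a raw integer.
@+04  little-endian(00 00 d4 1e) = 0x1ed40000
  op=0x1ed40000>>24=0x1e ⇒ shr (RR)
  rd: (w>>21)&0x7=0x6 → R6
  rs: (w>>18)&0x7=0x5 → R5

R5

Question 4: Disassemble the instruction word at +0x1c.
lsli R4, #1540953

+0x1c: 59 83 97 ac ⇒ word 0xac978359 (little)
  top 8b → 0xac → lsli [RI]
  [23:21] rd=4 = R4
  [20:0] imm=1540953 = #1540953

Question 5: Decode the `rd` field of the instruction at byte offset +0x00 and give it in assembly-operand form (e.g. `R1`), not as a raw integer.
R7

[00] 00 00 e4 8e → 0x8ee40000
  opcode bits[31:24]=0x8e: move/RR
  [23:21] rd=7 = R7
  [20:18] rs=1 = R1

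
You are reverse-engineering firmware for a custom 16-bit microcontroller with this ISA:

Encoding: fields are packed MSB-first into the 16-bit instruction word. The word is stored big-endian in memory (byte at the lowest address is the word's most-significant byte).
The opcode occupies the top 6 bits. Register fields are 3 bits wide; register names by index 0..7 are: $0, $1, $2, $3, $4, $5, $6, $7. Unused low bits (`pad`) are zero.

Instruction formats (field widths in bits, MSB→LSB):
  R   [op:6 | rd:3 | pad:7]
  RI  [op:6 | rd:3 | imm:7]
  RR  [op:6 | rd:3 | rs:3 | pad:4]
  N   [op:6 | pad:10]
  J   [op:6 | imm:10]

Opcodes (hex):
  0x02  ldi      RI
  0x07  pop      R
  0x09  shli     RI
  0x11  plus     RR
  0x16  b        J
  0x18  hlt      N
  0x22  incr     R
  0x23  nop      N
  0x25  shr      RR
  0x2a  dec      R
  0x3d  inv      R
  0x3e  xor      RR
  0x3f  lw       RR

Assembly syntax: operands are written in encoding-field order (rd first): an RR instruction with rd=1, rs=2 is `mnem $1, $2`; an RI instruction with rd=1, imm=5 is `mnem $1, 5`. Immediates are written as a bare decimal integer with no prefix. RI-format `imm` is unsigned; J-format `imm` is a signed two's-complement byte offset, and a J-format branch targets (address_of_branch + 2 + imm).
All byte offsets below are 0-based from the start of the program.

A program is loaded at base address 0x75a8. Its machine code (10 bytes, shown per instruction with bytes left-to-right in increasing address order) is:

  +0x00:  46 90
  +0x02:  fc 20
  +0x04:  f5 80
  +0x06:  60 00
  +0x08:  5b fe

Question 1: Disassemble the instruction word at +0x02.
lw $0, $2

off 0x02: read fc 20 as big → 0xfc20
  opcode bits[15:10]=0x3f: lw/RR
  rd: (w>>7)&0x7=0x0 → $0
  rs: (w>>4)&0x7=0x2 → $2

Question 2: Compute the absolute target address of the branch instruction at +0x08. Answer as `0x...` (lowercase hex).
@+08  big-endian(5b fe) = 0x5bfe
  top 6b → 0x16 → b [J]
  imm: (w>>0)&0x3ff=0x3fe (s10→-2) → -2
  target = base 0x75a8 + off 0x08 + 2 + imm -2 = 0x75b0

0x75b0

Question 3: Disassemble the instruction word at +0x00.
plus $5, $1

[00] 46 90 → 0x4690
  op=0x4690>>10=0x11 ⇒ plus (RR)
  [9:7] rd=5 = $5
  [6:4] rs=1 = $1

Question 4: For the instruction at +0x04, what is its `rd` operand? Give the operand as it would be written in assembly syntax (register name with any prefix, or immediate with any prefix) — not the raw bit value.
$3

@+04  big-endian(f5 80) = 0xf580
  opcode bits[15:10]=0x3d: inv/R
  rd@[9:7]=0x3 ⇒ $3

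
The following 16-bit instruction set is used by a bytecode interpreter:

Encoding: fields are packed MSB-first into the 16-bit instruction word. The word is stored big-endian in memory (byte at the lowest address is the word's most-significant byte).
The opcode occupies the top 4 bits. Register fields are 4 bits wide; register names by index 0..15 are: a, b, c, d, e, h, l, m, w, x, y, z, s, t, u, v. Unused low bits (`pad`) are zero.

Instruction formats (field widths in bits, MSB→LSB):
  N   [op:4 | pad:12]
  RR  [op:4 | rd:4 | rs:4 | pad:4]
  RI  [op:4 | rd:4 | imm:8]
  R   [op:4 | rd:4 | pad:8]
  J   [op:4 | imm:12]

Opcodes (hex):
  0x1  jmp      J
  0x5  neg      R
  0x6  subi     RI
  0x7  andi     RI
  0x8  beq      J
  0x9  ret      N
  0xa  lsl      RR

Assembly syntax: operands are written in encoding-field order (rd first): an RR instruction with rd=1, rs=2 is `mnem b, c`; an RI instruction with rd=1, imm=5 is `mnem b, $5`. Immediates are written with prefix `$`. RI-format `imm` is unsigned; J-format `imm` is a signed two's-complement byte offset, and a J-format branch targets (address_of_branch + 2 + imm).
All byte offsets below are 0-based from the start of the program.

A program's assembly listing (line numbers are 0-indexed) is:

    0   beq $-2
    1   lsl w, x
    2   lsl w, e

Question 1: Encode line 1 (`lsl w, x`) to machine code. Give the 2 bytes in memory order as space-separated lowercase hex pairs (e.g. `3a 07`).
a8 90

L1: lsl op=0xa:4|rd=8:4|rs=9:4|pad=0:4 ⇒ 0xa890 ⇒ big a8 90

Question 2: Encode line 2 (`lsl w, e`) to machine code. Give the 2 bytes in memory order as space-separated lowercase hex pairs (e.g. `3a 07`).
L2: lsl op=0xa:4|rd=8:4|rs=4:4|pad=0:4 ⇒ 0xa840 ⇒ big a8 40

a8 40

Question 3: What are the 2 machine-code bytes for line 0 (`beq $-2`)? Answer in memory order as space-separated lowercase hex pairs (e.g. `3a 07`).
line 0 (beq): pack op=0x8:4|imm=-2:12 = 0x8ffe; big→ 8f fe

8f fe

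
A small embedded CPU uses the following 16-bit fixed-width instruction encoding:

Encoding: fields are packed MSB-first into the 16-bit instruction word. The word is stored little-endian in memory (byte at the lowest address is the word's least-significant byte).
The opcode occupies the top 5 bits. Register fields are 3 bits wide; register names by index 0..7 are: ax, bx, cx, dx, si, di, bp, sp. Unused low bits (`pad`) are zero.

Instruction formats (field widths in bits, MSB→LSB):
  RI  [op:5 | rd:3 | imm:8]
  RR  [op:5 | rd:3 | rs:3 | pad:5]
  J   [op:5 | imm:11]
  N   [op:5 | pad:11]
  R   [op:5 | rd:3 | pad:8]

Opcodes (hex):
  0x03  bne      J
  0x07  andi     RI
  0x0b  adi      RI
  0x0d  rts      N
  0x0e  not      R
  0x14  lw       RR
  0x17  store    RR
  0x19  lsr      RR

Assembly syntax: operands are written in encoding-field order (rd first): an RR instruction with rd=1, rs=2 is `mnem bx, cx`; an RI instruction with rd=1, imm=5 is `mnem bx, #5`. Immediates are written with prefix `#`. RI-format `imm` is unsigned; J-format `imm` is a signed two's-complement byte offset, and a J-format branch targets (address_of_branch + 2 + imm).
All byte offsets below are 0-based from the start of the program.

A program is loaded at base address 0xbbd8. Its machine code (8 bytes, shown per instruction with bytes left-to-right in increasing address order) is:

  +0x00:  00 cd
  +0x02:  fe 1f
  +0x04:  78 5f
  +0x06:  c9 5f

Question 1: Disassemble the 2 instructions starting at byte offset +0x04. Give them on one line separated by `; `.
adi sp, #120; adi sp, #201

off 0x04: read 78 5f as little → 0x5f78
  opcode bits[15:11]=0xb: adi/RI
  rd@[10:8]=0x7 ⇒ sp
  imm@[7:0]=0x78 ⇒ #120
off 0x06: read c9 5f as little → 0x5fc9
  opcode bits[15:11]=0xb: adi/RI
  rd@[10:8]=0x7 ⇒ sp
  imm@[7:0]=0xc9 ⇒ #201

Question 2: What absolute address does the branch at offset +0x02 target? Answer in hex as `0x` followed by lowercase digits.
0xbbda

@+02  little-endian(fe 1f) = 0x1ffe
  op=0x1ffe>>11=0x3 ⇒ bne (J)
  imm: (w>>0)&0x7ff=0x7fe (s11→-2) → #-2
  target = base 0xbbd8 + off 0x02 + 2 + imm -2 = 0xbbda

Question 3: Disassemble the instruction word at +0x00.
+0x00: 00 cd ⇒ word 0xcd00 (little)
  op=0xcd00>>11=0x19 ⇒ lsr (RR)
  rd@[10:8]=0x5 ⇒ di
  rs@[7:5]=0x0 ⇒ ax

lsr di, ax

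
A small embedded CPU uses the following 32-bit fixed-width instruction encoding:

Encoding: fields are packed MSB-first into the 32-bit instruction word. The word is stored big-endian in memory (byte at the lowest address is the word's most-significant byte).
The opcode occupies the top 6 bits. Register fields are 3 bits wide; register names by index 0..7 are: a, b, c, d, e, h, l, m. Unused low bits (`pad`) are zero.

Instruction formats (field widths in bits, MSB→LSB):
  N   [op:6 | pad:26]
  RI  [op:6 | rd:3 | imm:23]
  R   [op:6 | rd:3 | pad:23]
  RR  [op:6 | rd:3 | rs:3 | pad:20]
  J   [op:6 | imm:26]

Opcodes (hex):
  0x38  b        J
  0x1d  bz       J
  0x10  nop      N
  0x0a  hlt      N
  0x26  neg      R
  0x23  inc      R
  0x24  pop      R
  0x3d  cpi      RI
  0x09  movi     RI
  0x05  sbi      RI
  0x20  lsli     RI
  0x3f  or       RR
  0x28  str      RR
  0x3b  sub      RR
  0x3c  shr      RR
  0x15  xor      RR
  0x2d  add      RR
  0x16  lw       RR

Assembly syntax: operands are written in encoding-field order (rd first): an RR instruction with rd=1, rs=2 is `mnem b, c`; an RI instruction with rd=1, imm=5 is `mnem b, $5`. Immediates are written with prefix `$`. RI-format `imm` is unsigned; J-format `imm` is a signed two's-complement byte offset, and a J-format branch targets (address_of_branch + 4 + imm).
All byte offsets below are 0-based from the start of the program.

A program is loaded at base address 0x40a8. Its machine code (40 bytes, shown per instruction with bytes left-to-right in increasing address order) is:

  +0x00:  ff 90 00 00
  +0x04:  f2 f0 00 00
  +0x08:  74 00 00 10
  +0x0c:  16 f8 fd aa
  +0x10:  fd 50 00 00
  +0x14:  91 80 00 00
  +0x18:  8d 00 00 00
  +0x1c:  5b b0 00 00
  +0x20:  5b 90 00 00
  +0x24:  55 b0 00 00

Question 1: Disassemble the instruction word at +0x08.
off 0x08: read 74 00 00 10 as big → 0x74000010
  op=0x74000010>>26=0x1d ⇒ bz (J)
  imm@[25:0]=0x10 ⇒ $16

bz $16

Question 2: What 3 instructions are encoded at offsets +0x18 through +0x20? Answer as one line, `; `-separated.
inc c; lw m, d; lw m, b

[18] 8d 00 00 00 → 0x8d000000
  opcode bits[31:26]=0x23: inc/R
  [25:23] rd=2 = c
[1c] 5b b0 00 00 → 0x5bb00000
  opcode bits[31:26]=0x16: lw/RR
  [25:23] rd=7 = m
  [22:20] rs=3 = d
[20] 5b 90 00 00 → 0x5b900000
  opcode bits[31:26]=0x16: lw/RR
  [25:23] rd=7 = m
  [22:20] rs=1 = b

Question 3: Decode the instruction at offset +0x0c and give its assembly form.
sbi h, $7929258

[0c] 16 f8 fd aa → 0x16f8fdaa
  op=0x16f8fdaa>>26=0x5 ⇒ sbi (RI)
  [25:23] rd=5 = h
  [22:0] imm=7929258 = $7929258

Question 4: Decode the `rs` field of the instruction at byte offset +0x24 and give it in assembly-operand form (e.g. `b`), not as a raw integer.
+0x24: 55 b0 00 00 ⇒ word 0x55b00000 (big)
  top 6b → 0x15 → xor [RR]
  rd@[25:23]=0x3 ⇒ d
  rs@[22:20]=0x3 ⇒ d

d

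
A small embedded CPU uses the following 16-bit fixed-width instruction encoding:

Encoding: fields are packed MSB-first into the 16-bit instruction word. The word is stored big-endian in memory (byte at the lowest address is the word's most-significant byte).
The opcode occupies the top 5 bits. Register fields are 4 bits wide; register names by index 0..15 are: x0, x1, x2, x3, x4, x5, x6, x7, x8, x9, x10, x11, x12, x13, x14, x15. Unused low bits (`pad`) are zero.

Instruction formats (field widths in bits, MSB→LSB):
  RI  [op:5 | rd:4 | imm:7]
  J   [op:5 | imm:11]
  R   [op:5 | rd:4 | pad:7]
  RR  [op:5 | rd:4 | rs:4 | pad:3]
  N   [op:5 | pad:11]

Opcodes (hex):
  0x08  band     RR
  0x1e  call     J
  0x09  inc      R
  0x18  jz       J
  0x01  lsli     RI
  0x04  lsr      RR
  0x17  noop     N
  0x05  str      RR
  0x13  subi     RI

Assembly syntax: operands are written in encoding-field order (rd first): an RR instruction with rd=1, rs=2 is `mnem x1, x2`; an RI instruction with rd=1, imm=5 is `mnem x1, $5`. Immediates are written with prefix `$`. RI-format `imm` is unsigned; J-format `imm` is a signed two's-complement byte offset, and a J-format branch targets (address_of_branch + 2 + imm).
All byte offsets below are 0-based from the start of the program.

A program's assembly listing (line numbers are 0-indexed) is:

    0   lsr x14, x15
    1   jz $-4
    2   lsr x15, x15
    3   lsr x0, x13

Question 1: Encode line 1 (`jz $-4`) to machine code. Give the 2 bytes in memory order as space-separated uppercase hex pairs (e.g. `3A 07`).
line 1 (jz): pack op=0x18:5|imm=-4:11 = 0xc7fc; big→ c7 fc

C7 FC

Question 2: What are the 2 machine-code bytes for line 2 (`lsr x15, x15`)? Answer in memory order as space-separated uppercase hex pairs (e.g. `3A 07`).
2. lsr fields op=0x4:5|rd=15:4|rs=15:4|pad=0:3 → word 27f8h → 27 f8

27 F8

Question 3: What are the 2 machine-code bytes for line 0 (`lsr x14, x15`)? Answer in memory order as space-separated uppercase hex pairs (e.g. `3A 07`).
27 78

L0: lsr op=0x4:5|rd=14:4|rs=15:4|pad=0:3 ⇒ 0x2778 ⇒ big 27 78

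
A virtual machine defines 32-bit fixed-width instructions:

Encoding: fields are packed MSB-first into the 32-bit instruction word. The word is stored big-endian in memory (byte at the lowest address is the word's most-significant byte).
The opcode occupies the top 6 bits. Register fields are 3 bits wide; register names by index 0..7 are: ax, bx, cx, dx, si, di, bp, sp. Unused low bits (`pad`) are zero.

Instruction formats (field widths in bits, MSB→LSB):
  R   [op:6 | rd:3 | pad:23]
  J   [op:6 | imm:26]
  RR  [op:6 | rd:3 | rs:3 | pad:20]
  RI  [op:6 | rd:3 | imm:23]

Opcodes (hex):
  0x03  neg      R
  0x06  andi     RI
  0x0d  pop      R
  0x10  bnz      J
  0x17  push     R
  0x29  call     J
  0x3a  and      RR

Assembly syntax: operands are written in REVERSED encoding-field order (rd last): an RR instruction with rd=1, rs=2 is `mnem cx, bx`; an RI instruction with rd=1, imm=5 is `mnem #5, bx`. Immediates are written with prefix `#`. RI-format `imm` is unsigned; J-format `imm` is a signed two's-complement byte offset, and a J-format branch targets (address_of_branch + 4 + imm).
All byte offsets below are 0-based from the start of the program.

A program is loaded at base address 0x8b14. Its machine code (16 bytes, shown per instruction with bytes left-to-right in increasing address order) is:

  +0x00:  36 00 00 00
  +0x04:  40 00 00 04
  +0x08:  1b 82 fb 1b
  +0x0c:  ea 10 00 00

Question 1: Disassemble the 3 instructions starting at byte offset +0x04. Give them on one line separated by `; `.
bnz #4; andi #195355, sp; and bx, si

@+04  big-endian(40 00 00 04) = 0x40000004
  op=0x40000004>>26=0x10 ⇒ bnz (J)
  imm: (w>>0)&0x3ffffff=0x4 → #4
@+08  big-endian(1b 82 fb 1b) = 0x1b82fb1b
  op=0x1b82fb1b>>26=0x6 ⇒ andi (RI)
  rd: (w>>23)&0x7=0x7 → sp
  imm: (w>>0)&0x7fffff=0x2fb1b → #195355
@+0c  big-endian(ea 10 00 00) = 0xea100000
  op=0xea100000>>26=0x3a ⇒ and (RR)
  rd: (w>>23)&0x7=0x4 → si
  rs: (w>>20)&0x7=0x1 → bx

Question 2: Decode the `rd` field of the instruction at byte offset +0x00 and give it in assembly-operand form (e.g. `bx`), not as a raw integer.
@+00  big-endian(36 00 00 00) = 0x36000000
  top 6b → 0xd → pop [R]
  rd@[25:23]=0x4 ⇒ si

si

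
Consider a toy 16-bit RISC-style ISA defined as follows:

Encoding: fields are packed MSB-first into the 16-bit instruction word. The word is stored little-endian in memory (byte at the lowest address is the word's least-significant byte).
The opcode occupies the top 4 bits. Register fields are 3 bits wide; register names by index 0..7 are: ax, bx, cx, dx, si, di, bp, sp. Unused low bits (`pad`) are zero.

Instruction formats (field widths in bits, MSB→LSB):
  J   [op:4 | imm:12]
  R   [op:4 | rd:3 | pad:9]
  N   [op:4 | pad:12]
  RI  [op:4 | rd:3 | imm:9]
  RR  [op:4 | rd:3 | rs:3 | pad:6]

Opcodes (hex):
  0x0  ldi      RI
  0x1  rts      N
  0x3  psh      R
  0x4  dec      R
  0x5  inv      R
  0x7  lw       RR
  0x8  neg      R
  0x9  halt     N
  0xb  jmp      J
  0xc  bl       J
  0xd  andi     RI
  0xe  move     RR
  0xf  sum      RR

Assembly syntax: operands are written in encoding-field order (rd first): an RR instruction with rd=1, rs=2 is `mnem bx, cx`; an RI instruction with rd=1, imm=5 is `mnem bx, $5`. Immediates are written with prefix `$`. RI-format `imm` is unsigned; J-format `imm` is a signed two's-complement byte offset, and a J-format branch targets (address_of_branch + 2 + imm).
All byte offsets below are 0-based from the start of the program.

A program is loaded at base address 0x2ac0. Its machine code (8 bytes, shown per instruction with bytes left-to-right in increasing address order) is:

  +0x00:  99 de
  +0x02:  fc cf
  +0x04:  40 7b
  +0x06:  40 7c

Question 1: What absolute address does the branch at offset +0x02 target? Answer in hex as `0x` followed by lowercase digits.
0x2ac0

off 0x02: read fc cf as little → 0xcffc
  op=0xcffc>>12=0xc ⇒ bl (J)
  imm@[11:0]=0xffc (s12→-4) ⇒ $-4
  target = base 0x2ac0 + off 0x02 + 2 + imm -4 = 0x2ac0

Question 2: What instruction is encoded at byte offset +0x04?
[04] 40 7b → 0x7b40
  top 4b → 0x7 → lw [RR]
  [11:9] rd=5 = di
  [8:6] rs=5 = di

lw di, di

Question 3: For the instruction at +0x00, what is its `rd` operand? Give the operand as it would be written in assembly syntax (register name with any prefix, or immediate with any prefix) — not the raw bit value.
+0x00: 99 de ⇒ word 0xde99 (little)
  top 4b → 0xd → andi [RI]
  [11:9] rd=7 = sp
  [8:0] imm=153 = $153

sp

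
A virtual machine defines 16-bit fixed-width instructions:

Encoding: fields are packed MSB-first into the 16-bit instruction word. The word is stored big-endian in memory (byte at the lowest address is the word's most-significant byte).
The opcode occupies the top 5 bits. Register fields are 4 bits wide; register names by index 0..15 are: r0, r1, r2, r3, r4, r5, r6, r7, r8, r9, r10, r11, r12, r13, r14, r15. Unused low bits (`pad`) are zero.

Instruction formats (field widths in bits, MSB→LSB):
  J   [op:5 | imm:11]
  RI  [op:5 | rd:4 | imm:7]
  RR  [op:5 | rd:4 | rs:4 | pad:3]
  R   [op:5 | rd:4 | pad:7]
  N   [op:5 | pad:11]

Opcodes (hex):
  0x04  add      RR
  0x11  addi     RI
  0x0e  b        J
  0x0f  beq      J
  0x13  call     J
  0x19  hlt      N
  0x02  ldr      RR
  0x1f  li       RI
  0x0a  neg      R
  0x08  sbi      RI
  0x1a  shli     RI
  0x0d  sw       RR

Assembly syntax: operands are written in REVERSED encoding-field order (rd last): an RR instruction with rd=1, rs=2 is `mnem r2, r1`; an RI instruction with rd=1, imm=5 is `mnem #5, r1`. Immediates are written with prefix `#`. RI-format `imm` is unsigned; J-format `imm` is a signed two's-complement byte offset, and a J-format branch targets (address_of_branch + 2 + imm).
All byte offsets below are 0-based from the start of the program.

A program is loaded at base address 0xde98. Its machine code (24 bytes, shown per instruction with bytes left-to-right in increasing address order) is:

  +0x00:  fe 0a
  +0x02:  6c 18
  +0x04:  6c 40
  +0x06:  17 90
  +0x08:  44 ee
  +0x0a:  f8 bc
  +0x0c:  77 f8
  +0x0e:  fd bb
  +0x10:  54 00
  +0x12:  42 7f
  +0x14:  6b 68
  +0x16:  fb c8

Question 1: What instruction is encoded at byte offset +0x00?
off 0x00: read fe 0a as big → 0xfe0a
  opcode bits[15:11]=0x1f: li/RI
  rd: (w>>7)&0xf=0xc → r12
  imm: (w>>0)&0x7f=0xa → #10

li #10, r12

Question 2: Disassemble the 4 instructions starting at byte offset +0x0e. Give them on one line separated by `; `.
li #59, r11; neg r8; sbi #127, r4; sw r13, r6

[0e] fd bb → 0xfdbb
  top 5b → 0x1f → li [RI]
  rd@[10:7]=0xb ⇒ r11
  imm@[6:0]=0x3b ⇒ #59
[10] 54 00 → 0x5400
  top 5b → 0xa → neg [R]
  rd@[10:7]=0x8 ⇒ r8
[12] 42 7f → 0x427f
  top 5b → 0x8 → sbi [RI]
  rd@[10:7]=0x4 ⇒ r4
  imm@[6:0]=0x7f ⇒ #127
[14] 6b 68 → 0x6b68
  top 5b → 0xd → sw [RR]
  rd@[10:7]=0x6 ⇒ r6
  rs@[6:3]=0xd ⇒ r13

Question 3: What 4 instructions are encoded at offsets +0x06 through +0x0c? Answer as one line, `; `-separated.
ldr r2, r15; sbi #110, r9; li #60, r1; b #-8

@+06  big-endian(17 90) = 0x1790
  op=0x1790>>11=0x2 ⇒ ldr (RR)
  rd@[10:7]=0xf ⇒ r15
  rs@[6:3]=0x2 ⇒ r2
@+08  big-endian(44 ee) = 0x44ee
  op=0x44ee>>11=0x8 ⇒ sbi (RI)
  rd@[10:7]=0x9 ⇒ r9
  imm@[6:0]=0x6e ⇒ #110
@+0a  big-endian(f8 bc) = 0xf8bc
  op=0xf8bc>>11=0x1f ⇒ li (RI)
  rd@[10:7]=0x1 ⇒ r1
  imm@[6:0]=0x3c ⇒ #60
@+0c  big-endian(77 f8) = 0x77f8
  op=0x77f8>>11=0xe ⇒ b (J)
  imm@[10:0]=0x7f8 (s11→-8) ⇒ #-8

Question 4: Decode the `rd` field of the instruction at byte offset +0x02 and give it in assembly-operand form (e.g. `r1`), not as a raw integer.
[02] 6c 18 → 0x6c18
  opcode bits[15:11]=0xd: sw/RR
  rd: (w>>7)&0xf=0x8 → r8
  rs: (w>>3)&0xf=0x3 → r3

r8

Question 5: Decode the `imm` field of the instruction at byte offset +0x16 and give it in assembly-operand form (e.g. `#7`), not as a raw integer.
+0x16: fb c8 ⇒ word 0xfbc8 (big)
  op=0xfbc8>>11=0x1f ⇒ li (RI)
  rd@[10:7]=0x7 ⇒ r7
  imm@[6:0]=0x48 ⇒ #72

#72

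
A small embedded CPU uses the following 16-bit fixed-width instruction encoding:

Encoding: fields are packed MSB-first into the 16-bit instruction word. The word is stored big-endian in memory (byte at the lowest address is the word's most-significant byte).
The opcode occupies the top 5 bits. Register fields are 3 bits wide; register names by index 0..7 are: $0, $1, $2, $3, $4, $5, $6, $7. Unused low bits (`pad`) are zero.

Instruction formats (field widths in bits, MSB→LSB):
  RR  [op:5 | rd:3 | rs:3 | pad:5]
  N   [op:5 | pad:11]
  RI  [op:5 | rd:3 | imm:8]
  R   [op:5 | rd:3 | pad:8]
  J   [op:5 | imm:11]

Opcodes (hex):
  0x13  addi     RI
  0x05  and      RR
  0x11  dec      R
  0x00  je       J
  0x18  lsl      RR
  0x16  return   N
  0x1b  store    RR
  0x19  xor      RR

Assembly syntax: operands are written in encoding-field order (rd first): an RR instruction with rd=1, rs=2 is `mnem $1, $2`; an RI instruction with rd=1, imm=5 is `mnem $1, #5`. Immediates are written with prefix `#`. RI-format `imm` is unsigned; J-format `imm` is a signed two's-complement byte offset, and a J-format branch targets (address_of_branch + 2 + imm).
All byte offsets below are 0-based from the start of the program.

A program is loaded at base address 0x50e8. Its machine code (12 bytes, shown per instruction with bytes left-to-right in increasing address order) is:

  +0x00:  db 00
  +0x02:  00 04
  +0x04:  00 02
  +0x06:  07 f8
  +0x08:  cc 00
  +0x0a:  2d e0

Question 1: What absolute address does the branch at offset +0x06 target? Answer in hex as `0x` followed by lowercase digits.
[06] 07 f8 → 0x07f8
  opcode bits[15:11]=0x0: je/J
  [10:0] imm=2040 (s11→-8) = #-8
  target = base 0x50e8 + off 0x06 + 2 + imm -8 = 0x50e8

0x50e8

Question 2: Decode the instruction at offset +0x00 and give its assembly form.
[00] db 00 → 0xdb00
  top 5b → 0x1b → store [RR]
  rd@[10:8]=0x3 ⇒ $3
  rs@[7:5]=0x0 ⇒ $0

store $3, $0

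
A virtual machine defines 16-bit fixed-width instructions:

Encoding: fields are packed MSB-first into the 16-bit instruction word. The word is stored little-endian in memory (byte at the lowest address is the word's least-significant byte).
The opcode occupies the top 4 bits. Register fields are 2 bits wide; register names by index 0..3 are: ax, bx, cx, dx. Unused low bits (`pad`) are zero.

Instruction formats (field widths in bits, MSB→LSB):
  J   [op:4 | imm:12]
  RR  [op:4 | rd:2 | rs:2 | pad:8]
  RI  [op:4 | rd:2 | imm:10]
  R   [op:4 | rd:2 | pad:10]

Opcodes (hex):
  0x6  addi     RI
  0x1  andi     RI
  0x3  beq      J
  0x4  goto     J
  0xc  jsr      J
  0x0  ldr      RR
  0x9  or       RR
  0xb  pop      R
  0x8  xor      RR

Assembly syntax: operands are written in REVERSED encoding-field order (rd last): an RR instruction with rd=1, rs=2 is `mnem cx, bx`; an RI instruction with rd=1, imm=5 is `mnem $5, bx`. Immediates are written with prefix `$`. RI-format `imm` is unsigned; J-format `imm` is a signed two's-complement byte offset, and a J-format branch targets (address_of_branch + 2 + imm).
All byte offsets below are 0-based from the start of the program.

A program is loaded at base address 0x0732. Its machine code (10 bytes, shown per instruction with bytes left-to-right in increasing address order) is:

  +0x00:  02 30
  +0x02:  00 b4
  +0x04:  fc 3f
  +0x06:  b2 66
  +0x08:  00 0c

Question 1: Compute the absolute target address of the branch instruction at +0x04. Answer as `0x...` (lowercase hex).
0x0734

off 0x04: read fc 3f as little → 0x3ffc
  op=0x3ffc>>12=0x3 ⇒ beq (J)
  imm: (w>>0)&0xfff=0xffc (s12→-4) → $-4
  target = base 0x0732 + off 0x04 + 2 + imm -4 = 0x0734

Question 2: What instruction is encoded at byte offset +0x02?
+0x02: 00 b4 ⇒ word 0xb400 (little)
  top 4b → 0xb → pop [R]
  rd@[11:10]=0x1 ⇒ bx

pop bx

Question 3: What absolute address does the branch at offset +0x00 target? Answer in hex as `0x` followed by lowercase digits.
0x0736

[00] 02 30 → 0x3002
  op=0x3002>>12=0x3 ⇒ beq (J)
  [11:0] imm=2 = $2
  target = base 0x0732 + off 0x00 + 2 + imm 2 = 0x0736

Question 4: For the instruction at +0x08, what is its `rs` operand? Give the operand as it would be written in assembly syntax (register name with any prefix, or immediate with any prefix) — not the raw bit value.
ax

@+08  little-endian(00 0c) = 0x0c00
  opcode bits[15:12]=0x0: ldr/RR
  rd@[11:10]=0x3 ⇒ dx
  rs@[9:8]=0x0 ⇒ ax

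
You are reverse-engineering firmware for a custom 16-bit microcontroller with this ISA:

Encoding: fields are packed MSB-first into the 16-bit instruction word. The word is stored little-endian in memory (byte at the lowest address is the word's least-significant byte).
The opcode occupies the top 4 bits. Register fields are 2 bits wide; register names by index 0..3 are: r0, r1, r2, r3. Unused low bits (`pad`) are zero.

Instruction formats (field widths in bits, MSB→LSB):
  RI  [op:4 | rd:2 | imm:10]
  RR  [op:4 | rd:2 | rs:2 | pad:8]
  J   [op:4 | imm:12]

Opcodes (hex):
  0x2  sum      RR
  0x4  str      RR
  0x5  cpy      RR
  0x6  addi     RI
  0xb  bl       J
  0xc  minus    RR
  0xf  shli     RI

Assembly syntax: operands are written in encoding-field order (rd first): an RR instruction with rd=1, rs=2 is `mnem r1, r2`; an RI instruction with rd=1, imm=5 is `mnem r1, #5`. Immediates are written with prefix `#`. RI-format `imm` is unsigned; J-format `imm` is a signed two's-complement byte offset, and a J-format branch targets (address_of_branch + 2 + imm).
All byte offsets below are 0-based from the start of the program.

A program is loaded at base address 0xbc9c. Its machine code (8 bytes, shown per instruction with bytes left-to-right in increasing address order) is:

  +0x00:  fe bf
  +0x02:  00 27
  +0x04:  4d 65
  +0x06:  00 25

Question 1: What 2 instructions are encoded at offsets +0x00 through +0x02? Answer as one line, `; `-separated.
+0x00: fe bf ⇒ word 0xbffe (little)
  opcode bits[15:12]=0xb: bl/J
  [11:0] imm=4094 (s12→-2) = #-2
+0x02: 00 27 ⇒ word 0x2700 (little)
  opcode bits[15:12]=0x2: sum/RR
  [11:10] rd=1 = r1
  [9:8] rs=3 = r3

bl #-2; sum r1, r3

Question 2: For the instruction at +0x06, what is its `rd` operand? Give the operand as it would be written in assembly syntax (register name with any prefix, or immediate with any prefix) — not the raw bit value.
[06] 00 25 → 0x2500
  top 4b → 0x2 → sum [RR]
  rd@[11:10]=0x1 ⇒ r1
  rs@[9:8]=0x1 ⇒ r1

r1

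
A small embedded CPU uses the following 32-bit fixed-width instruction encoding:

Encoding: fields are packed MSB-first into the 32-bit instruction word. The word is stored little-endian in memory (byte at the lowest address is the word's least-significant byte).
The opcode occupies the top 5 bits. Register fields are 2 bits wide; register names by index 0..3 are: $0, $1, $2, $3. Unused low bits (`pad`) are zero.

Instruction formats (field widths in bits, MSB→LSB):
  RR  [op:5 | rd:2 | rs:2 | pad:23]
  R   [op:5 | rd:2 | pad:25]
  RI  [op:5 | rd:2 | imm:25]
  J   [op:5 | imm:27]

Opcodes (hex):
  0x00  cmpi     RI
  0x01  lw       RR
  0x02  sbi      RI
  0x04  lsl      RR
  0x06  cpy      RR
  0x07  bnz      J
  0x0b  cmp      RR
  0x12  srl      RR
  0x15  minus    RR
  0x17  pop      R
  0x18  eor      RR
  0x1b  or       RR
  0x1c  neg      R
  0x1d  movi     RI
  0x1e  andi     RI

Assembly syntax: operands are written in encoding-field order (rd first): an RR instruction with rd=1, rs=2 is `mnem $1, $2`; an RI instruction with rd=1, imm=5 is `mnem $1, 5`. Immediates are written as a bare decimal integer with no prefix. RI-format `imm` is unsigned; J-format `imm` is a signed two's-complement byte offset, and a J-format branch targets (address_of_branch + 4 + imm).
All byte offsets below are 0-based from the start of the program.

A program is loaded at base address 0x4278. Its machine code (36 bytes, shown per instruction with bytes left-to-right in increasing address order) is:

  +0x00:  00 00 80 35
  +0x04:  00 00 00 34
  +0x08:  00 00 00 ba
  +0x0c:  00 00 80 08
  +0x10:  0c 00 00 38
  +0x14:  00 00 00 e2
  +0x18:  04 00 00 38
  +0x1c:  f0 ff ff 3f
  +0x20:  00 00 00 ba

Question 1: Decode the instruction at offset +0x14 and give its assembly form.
[14] 00 00 00 e2 → 0xe2000000
  op=0xe2000000>>27=0x1c ⇒ neg (R)
  [26:25] rd=1 = $1

neg $1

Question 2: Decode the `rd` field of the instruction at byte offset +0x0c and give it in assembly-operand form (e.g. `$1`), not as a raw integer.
@+0c  little-endian(00 00 80 08) = 0x08800000
  op=0x08800000>>27=0x1 ⇒ lw (RR)
  [26:25] rd=0 = $0
  [24:23] rs=1 = $1

$0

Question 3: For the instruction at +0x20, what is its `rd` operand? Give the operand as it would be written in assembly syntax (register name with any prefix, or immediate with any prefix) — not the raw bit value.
$1

off 0x20: read 00 00 00 ba as little → 0xba000000
  top 5b → 0x17 → pop [R]
  rd: (w>>25)&0x3=0x1 → $1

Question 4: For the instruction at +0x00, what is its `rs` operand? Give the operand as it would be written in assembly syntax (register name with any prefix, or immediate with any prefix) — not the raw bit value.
[00] 00 00 80 35 → 0x35800000
  top 5b → 0x6 → cpy [RR]
  rd@[26:25]=0x2 ⇒ $2
  rs@[24:23]=0x3 ⇒ $3

$3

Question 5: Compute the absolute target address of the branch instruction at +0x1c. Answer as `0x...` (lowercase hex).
0x4288

[1c] f0 ff ff 3f → 0x3ffffff0
  opcode bits[31:27]=0x7: bnz/J
  [26:0] imm=134217712 (s27→-16) = -16
  target = base 0x4278 + off 0x1c + 4 + imm -16 = 0x4288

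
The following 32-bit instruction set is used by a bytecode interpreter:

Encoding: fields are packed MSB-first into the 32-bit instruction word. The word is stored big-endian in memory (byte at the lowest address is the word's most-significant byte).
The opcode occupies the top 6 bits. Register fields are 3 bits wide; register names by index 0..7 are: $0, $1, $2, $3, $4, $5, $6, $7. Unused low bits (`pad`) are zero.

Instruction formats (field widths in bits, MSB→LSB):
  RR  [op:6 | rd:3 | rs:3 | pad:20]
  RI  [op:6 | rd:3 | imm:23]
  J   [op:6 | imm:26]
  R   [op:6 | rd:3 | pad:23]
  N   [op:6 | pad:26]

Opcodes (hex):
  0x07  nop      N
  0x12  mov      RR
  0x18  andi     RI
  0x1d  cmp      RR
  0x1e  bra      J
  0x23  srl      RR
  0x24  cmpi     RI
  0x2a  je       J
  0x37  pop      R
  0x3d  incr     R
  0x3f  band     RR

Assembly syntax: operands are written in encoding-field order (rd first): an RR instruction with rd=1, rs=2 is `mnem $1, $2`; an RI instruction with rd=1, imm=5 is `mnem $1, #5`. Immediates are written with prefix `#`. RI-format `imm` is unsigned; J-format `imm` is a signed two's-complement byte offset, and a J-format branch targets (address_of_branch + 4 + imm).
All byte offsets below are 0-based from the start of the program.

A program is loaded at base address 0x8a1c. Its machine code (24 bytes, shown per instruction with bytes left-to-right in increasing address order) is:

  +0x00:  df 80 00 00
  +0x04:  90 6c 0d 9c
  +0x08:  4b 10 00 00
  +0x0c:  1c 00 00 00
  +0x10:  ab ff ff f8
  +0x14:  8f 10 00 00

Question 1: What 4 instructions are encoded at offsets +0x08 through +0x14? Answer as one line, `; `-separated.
mov $6, $1; nop; je #-8; srl $6, $1

off 0x08: read 4b 10 00 00 as big → 0x4b100000
  opcode bits[31:26]=0x12: mov/RR
  [25:23] rd=6 = $6
  [22:20] rs=1 = $1
off 0x0c: read 1c 00 00 00 as big → 0x1c000000
  opcode bits[31:26]=0x7: nop/N
off 0x10: read ab ff ff f8 as big → 0xabfffff8
  opcode bits[31:26]=0x2a: je/J
  [25:0] imm=67108856 (s26→-8) = #-8
off 0x14: read 8f 10 00 00 as big → 0x8f100000
  opcode bits[31:26]=0x23: srl/RR
  [25:23] rd=6 = $6
  [22:20] rs=1 = $1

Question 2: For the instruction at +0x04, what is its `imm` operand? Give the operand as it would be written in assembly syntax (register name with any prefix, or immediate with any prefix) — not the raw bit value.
+0x04: 90 6c 0d 9c ⇒ word 0x906c0d9c (big)
  op=0x906c0d9c>>26=0x24 ⇒ cmpi (RI)
  [25:23] rd=0 = $0
  [22:0] imm=7081372 = #7081372

#7081372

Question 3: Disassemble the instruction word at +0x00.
pop $7

[00] df 80 00 00 → 0xdf800000
  top 6b → 0x37 → pop [R]
  rd: (w>>23)&0x7=0x7 → $7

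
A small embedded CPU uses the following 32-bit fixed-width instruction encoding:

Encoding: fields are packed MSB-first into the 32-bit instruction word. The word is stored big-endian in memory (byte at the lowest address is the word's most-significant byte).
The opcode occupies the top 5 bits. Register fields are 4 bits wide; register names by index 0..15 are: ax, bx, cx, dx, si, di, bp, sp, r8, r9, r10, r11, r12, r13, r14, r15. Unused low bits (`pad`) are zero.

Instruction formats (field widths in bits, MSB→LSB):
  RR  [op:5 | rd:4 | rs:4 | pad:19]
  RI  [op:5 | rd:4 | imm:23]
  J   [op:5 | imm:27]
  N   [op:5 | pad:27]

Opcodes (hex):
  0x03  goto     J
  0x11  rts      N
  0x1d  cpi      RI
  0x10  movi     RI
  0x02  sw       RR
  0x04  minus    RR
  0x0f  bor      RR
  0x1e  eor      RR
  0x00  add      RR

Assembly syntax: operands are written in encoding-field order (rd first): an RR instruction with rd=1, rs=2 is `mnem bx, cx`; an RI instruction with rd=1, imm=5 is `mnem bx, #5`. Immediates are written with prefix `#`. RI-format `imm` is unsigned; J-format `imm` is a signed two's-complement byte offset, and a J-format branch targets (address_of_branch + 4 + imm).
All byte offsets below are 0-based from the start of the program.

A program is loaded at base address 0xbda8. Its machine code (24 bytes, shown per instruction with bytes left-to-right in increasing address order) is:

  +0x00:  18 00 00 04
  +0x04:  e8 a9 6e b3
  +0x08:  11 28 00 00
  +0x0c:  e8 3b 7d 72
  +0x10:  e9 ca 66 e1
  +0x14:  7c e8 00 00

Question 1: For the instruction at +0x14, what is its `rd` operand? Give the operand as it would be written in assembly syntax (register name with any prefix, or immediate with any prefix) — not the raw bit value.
[14] 7c e8 00 00 → 0x7ce80000
  opcode bits[31:27]=0xf: bor/RR
  [26:23] rd=9 = r9
  [22:19] rs=13 = r13

r9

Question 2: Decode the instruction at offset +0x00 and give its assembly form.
goto #4

off 0x00: read 18 00 00 04 as big → 0x18000004
  opcode bits[31:27]=0x3: goto/J
  imm: (w>>0)&0x7ffffff=0x4 → #4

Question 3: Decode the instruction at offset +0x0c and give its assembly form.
cpi ax, #3898738

+0x0c: e8 3b 7d 72 ⇒ word 0xe83b7d72 (big)
  op=0xe83b7d72>>27=0x1d ⇒ cpi (RI)
  [26:23] rd=0 = ax
  [22:0] imm=3898738 = #3898738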